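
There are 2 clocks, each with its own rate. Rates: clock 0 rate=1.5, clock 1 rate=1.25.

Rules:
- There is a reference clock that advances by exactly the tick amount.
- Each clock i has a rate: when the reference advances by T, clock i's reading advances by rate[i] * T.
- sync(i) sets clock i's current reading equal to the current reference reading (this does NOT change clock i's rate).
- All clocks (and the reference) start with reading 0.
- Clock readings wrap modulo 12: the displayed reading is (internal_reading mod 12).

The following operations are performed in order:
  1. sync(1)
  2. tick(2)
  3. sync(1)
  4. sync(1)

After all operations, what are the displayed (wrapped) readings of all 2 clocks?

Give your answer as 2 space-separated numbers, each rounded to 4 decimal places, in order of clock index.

After op 1 sync(1): ref=0.0000 raw=[0.0000 0.0000]
After op 2 tick(2): ref=2.0000 raw=[3.0000 2.5000]
After op 3 sync(1): ref=2.0000 raw=[3.0000 2.0000]
After op 4 sync(1): ref=2.0000 raw=[3.0000 2.0000]
Wrap final raw readings (mod 12): 3.0000 mod 12 = 3.0000; 2.0000 mod 12 = 2.0000

Answer: 3.0000 2.0000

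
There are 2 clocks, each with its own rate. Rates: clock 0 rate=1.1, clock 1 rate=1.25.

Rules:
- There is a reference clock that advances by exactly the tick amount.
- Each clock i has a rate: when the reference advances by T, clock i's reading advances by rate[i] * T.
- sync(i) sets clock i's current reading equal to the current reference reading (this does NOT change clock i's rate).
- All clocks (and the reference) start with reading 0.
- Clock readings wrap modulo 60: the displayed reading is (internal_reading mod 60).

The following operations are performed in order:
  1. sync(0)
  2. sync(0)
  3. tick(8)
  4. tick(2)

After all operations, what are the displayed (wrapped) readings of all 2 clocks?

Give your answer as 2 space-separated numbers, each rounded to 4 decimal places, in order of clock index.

After op 1 sync(0): ref=0.0000 raw=[0.0000 0.0000]
After op 2 sync(0): ref=0.0000 raw=[0.0000 0.0000]
After op 3 tick(8): ref=8.0000 raw=[8.8000 10.0000]
After op 4 tick(2): ref=10.0000 raw=[11.0000 12.5000]
Wrap final raw readings (mod 60): 11.0000 mod 60 = 11.0000; 12.5000 mod 60 = 12.5000

Answer: 11.0000 12.5000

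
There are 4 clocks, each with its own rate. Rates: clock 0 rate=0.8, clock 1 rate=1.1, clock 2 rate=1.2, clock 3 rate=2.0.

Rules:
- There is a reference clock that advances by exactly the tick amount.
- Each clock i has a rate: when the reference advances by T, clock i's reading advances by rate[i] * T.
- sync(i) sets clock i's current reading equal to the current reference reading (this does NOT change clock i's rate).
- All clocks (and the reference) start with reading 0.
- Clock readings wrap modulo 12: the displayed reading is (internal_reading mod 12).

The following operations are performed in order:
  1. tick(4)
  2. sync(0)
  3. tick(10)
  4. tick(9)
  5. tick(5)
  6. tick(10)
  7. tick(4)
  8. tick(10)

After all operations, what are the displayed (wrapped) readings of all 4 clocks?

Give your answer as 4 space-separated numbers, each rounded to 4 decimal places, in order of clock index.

Answer: 6.4000 9.2000 2.4000 8.0000

Derivation:
After op 1 tick(4): ref=4.0000 raw=[3.2000 4.4000 4.8000 8.0000]
After op 2 sync(0): ref=4.0000 raw=[4.0000 4.4000 4.8000 8.0000]
After op 3 tick(10): ref=14.0000 raw=[12.0000 15.4000 16.8000 28.0000]
After op 4 tick(9): ref=23.0000 raw=[19.2000 25.3000 27.6000 46.0000]
After op 5 tick(5): ref=28.0000 raw=[23.2000 30.8000 33.6000 56.0000]
After op 6 tick(10): ref=38.0000 raw=[31.2000 41.8000 45.6000 76.0000]
After op 7 tick(4): ref=42.0000 raw=[34.4000 46.2000 50.4000 84.0000]
After op 8 tick(10): ref=52.0000 raw=[42.4000 57.2000 62.4000 104.0000]
Wrap final raw readings (mod 12): 42.4000 mod 12 = 6.4000; 57.2000 mod 12 = 9.2000; 62.4000 mod 12 = 2.4000; 104.0000 mod 12 = 8.0000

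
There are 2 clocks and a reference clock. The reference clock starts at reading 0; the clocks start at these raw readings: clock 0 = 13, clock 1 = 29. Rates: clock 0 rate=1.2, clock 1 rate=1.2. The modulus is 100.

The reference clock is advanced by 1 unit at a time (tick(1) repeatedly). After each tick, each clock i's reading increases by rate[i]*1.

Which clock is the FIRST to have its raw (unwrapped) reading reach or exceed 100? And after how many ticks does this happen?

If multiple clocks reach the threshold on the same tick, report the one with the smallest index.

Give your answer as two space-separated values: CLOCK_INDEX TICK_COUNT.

clock 0: start=13, rate=1.2, needs 100-13 = 87; ticks = ceil(87/1.2) = ceil(72.5000) = 73; reading at tick 73 = 13 + 1.2*73 = 100.6000
clock 1: start=29, rate=1.2, needs 100-29 = 71; ticks = ceil(71/1.2) = ceil(59.1667) = 60; reading at tick 60 = 29 + 1.2*60 = 101.0000
Minimum tick count = 60; winners = [1]; smallest index = 1

Answer: 1 60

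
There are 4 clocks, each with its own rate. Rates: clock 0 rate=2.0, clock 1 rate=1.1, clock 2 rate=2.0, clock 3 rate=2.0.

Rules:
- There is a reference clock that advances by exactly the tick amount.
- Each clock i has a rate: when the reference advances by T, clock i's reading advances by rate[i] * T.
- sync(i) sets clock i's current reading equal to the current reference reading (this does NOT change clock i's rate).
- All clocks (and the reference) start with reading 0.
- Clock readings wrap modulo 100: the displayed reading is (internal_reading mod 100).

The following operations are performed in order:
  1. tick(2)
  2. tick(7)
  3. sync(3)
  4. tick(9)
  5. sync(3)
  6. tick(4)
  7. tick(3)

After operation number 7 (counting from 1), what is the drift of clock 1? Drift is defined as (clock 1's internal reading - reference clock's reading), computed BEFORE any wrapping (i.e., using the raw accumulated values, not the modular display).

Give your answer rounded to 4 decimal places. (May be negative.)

After op 1 tick(2): ref=2.0000 raw=[4.0000 2.2000 4.0000 4.0000]
After op 2 tick(7): ref=9.0000 raw=[18.0000 9.9000 18.0000 18.0000]
After op 3 sync(3): ref=9.0000 raw=[18.0000 9.9000 18.0000 9.0000]
After op 4 tick(9): ref=18.0000 raw=[36.0000 19.8000 36.0000 27.0000]
After op 5 sync(3): ref=18.0000 raw=[36.0000 19.8000 36.0000 18.0000]
After op 6 tick(4): ref=22.0000 raw=[44.0000 24.2000 44.0000 26.0000]
After op 7 tick(3): ref=25.0000 raw=[50.0000 27.5000 50.0000 32.0000]
Drift of clock 1 after op 7: 27.5000 - 25.0000 = 2.5000

Answer: 2.5000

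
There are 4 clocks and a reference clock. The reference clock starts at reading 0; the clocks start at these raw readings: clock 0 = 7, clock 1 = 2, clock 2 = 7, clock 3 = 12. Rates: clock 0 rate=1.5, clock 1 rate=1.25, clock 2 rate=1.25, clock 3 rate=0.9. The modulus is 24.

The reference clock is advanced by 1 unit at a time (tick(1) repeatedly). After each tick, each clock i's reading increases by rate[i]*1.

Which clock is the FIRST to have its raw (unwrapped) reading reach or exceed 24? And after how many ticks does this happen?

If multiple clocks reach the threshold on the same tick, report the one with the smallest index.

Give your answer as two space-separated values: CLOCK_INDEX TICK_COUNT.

Answer: 0 12

Derivation:
clock 0: start=7, rate=1.5, needs 24-7 = 17; ticks = ceil(17/1.5) = ceil(11.3333) = 12; reading at tick 12 = 7 + 1.5*12 = 25.0000
clock 1: start=2, rate=1.25, needs 24-2 = 22; ticks = ceil(22/1.25) = ceil(17.6000) = 18; reading at tick 18 = 2 + 1.25*18 = 24.5000
clock 2: start=7, rate=1.25, needs 24-7 = 17; ticks = ceil(17/1.25) = ceil(13.6000) = 14; reading at tick 14 = 7 + 1.25*14 = 24.5000
clock 3: start=12, rate=0.9, needs 24-12 = 12; ticks = ceil(12/0.9) = ceil(13.3333) = 14; reading at tick 14 = 12 + 0.9*14 = 24.6000
Minimum tick count = 12; winners = [0]; smallest index = 0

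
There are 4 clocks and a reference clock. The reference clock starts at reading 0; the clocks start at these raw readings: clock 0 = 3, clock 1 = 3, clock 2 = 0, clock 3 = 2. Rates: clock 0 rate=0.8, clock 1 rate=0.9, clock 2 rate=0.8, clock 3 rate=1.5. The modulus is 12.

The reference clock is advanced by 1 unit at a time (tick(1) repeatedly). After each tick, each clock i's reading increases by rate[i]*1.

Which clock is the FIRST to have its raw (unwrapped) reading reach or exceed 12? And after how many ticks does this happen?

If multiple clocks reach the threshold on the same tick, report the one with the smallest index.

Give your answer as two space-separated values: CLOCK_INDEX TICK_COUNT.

Answer: 3 7

Derivation:
clock 0: start=3, rate=0.8, needs 12-3 = 9; ticks = ceil(9/0.8) = ceil(11.2500) = 12; reading at tick 12 = 3 + 0.8*12 = 12.6000
clock 1: start=3, rate=0.9, needs 12-3 = 9; ticks = ceil(9/0.9) = ceil(10.0000) = 10; reading at tick 10 = 3 + 0.9*10 = 12.0000
clock 2: start=0, rate=0.8, needs 12-0 = 12; ticks = ceil(12/0.8) = ceil(15.0000) = 15; reading at tick 15 = 0 + 0.8*15 = 12.0000
clock 3: start=2, rate=1.5, needs 12-2 = 10; ticks = ceil(10/1.5) = ceil(6.6667) = 7; reading at tick 7 = 2 + 1.5*7 = 12.5000
Minimum tick count = 7; winners = [3]; smallest index = 3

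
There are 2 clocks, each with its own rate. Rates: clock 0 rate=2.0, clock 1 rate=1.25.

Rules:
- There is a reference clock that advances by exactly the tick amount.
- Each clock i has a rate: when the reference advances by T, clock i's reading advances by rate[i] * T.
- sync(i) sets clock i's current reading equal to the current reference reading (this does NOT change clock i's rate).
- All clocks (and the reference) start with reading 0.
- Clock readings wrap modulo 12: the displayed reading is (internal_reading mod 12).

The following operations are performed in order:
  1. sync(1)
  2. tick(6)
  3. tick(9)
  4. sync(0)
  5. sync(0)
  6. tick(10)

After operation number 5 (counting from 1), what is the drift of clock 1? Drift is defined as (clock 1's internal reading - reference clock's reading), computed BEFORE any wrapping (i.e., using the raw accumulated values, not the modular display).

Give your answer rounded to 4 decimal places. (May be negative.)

Answer: 3.7500

Derivation:
After op 1 sync(1): ref=0.0000 raw=[0.0000 0.0000]
After op 2 tick(6): ref=6.0000 raw=[12.0000 7.5000]
After op 3 tick(9): ref=15.0000 raw=[30.0000 18.7500]
After op 4 sync(0): ref=15.0000 raw=[15.0000 18.7500]
After op 5 sync(0): ref=15.0000 raw=[15.0000 18.7500]
Drift of clock 1 after op 5: 18.7500 - 15.0000 = 3.7500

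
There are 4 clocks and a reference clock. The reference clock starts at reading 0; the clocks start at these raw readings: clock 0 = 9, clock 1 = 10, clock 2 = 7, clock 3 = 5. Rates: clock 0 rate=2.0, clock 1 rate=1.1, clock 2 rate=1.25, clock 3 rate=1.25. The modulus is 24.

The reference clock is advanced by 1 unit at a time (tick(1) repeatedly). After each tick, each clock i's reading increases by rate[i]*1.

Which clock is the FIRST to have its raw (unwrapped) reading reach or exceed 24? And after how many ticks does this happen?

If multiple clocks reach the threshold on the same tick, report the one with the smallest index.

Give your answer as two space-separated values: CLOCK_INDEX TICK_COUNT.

Answer: 0 8

Derivation:
clock 0: start=9, rate=2.0, needs 24-9 = 15; ticks = ceil(15/2.0) = ceil(7.5000) = 8; reading at tick 8 = 9 + 2.0*8 = 25.0000
clock 1: start=10, rate=1.1, needs 24-10 = 14; ticks = ceil(14/1.1) = ceil(12.7273) = 13; reading at tick 13 = 10 + 1.1*13 = 24.3000
clock 2: start=7, rate=1.25, needs 24-7 = 17; ticks = ceil(17/1.25) = ceil(13.6000) = 14; reading at tick 14 = 7 + 1.25*14 = 24.5000
clock 3: start=5, rate=1.25, needs 24-5 = 19; ticks = ceil(19/1.25) = ceil(15.2000) = 16; reading at tick 16 = 5 + 1.25*16 = 25.0000
Minimum tick count = 8; winners = [0]; smallest index = 0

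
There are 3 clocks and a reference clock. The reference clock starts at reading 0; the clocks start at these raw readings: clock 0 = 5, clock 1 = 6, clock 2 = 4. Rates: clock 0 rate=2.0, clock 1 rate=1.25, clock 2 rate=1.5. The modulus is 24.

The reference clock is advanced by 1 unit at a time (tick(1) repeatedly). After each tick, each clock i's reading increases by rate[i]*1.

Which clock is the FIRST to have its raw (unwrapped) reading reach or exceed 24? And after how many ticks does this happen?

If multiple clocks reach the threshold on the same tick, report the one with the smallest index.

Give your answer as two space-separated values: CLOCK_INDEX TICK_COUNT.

Answer: 0 10

Derivation:
clock 0: start=5, rate=2.0, needs 24-5 = 19; ticks = ceil(19/2.0) = ceil(9.5000) = 10; reading at tick 10 = 5 + 2.0*10 = 25.0000
clock 1: start=6, rate=1.25, needs 24-6 = 18; ticks = ceil(18/1.25) = ceil(14.4000) = 15; reading at tick 15 = 6 + 1.25*15 = 24.7500
clock 2: start=4, rate=1.5, needs 24-4 = 20; ticks = ceil(20/1.5) = ceil(13.3333) = 14; reading at tick 14 = 4 + 1.5*14 = 25.0000
Minimum tick count = 10; winners = [0]; smallest index = 0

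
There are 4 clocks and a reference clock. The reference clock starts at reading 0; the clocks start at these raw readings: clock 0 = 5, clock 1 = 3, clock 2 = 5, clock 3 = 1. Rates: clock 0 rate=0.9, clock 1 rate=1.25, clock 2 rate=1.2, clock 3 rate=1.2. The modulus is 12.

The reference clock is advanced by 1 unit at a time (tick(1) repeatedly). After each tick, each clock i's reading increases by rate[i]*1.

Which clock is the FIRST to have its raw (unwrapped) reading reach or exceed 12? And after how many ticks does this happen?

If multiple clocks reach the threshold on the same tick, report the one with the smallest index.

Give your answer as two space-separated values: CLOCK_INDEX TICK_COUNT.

Answer: 2 6

Derivation:
clock 0: start=5, rate=0.9, needs 12-5 = 7; ticks = ceil(7/0.9) = ceil(7.7778) = 8; reading at tick 8 = 5 + 0.9*8 = 12.2000
clock 1: start=3, rate=1.25, needs 12-3 = 9; ticks = ceil(9/1.25) = ceil(7.2000) = 8; reading at tick 8 = 3 + 1.25*8 = 13.0000
clock 2: start=5, rate=1.2, needs 12-5 = 7; ticks = ceil(7/1.2) = ceil(5.8333) = 6; reading at tick 6 = 5 + 1.2*6 = 12.2000
clock 3: start=1, rate=1.2, needs 12-1 = 11; ticks = ceil(11/1.2) = ceil(9.1667) = 10; reading at tick 10 = 1 + 1.2*10 = 13.0000
Minimum tick count = 6; winners = [2]; smallest index = 2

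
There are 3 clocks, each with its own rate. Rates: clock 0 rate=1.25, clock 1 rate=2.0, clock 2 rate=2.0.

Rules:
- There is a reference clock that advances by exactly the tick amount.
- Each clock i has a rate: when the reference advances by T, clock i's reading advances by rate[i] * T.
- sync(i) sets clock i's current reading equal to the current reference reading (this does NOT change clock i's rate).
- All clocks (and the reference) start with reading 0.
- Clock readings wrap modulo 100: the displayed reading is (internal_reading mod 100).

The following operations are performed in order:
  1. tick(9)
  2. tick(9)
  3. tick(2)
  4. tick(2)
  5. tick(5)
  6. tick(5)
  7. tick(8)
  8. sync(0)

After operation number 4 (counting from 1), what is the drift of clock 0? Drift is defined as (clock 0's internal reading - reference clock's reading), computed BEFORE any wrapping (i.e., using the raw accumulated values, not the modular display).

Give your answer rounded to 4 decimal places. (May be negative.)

After op 1 tick(9): ref=9.0000 raw=[11.2500 18.0000 18.0000]
After op 2 tick(9): ref=18.0000 raw=[22.5000 36.0000 36.0000]
After op 3 tick(2): ref=20.0000 raw=[25.0000 40.0000 40.0000]
After op 4 tick(2): ref=22.0000 raw=[27.5000 44.0000 44.0000]
Drift of clock 0 after op 4: 27.5000 - 22.0000 = 5.5000

Answer: 5.5000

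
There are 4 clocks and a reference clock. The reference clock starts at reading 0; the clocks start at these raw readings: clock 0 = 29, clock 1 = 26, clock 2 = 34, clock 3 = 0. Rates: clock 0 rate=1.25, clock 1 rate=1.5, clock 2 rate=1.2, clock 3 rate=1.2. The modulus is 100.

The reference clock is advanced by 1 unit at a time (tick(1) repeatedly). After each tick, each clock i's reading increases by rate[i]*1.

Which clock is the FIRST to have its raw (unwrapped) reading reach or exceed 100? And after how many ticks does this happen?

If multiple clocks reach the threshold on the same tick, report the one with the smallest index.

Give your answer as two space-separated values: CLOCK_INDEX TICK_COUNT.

Answer: 1 50

Derivation:
clock 0: start=29, rate=1.25, needs 100-29 = 71; ticks = ceil(71/1.25) = ceil(56.8000) = 57; reading at tick 57 = 29 + 1.25*57 = 100.2500
clock 1: start=26, rate=1.5, needs 100-26 = 74; ticks = ceil(74/1.5) = ceil(49.3333) = 50; reading at tick 50 = 26 + 1.5*50 = 101.0000
clock 2: start=34, rate=1.2, needs 100-34 = 66; ticks = ceil(66/1.2) = ceil(55.0000) = 55; reading at tick 55 = 34 + 1.2*55 = 100.0000
clock 3: start=0, rate=1.2, needs 100-0 = 100; ticks = ceil(100/1.2) = ceil(83.3333) = 84; reading at tick 84 = 0 + 1.2*84 = 100.8000
Minimum tick count = 50; winners = [1]; smallest index = 1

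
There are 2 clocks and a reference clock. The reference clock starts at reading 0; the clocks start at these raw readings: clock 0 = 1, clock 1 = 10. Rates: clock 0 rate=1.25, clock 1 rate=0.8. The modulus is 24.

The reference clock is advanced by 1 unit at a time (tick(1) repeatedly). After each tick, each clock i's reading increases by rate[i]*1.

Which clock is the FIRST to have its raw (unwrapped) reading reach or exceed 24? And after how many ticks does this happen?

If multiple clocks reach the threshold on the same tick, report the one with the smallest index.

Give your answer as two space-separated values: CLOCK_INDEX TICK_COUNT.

Answer: 1 18

Derivation:
clock 0: start=1, rate=1.25, needs 24-1 = 23; ticks = ceil(23/1.25) = ceil(18.4000) = 19; reading at tick 19 = 1 + 1.25*19 = 24.7500
clock 1: start=10, rate=0.8, needs 24-10 = 14; ticks = ceil(14/0.8) = ceil(17.5000) = 18; reading at tick 18 = 10 + 0.8*18 = 24.4000
Minimum tick count = 18; winners = [1]; smallest index = 1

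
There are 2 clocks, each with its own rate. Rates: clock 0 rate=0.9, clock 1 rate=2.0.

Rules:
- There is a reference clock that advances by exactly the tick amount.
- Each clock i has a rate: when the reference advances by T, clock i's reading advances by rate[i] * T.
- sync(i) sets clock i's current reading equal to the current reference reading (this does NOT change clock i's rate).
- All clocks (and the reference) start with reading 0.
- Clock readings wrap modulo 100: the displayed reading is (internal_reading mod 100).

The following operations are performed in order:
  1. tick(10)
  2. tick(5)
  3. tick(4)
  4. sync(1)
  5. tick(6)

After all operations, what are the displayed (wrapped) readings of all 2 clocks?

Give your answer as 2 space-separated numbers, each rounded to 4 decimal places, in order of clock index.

Answer: 22.5000 31.0000

Derivation:
After op 1 tick(10): ref=10.0000 raw=[9.0000 20.0000]
After op 2 tick(5): ref=15.0000 raw=[13.5000 30.0000]
After op 3 tick(4): ref=19.0000 raw=[17.1000 38.0000]
After op 4 sync(1): ref=19.0000 raw=[17.1000 19.0000]
After op 5 tick(6): ref=25.0000 raw=[22.5000 31.0000]
Wrap final raw readings (mod 100): 22.5000 mod 100 = 22.5000; 31.0000 mod 100 = 31.0000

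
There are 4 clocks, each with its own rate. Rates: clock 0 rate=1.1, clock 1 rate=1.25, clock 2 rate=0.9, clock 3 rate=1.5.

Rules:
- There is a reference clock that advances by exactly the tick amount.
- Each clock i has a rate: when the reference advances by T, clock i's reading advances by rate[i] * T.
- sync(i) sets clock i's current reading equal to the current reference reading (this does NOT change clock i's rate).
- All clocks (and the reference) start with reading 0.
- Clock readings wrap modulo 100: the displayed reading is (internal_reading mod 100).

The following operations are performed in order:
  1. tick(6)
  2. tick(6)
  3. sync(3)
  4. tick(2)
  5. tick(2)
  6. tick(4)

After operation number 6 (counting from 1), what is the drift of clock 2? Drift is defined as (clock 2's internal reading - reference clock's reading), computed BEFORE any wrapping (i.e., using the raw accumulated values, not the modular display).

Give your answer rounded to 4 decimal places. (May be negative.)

After op 1 tick(6): ref=6.0000 raw=[6.6000 7.5000 5.4000 9.0000]
After op 2 tick(6): ref=12.0000 raw=[13.2000 15.0000 10.8000 18.0000]
After op 3 sync(3): ref=12.0000 raw=[13.2000 15.0000 10.8000 12.0000]
After op 4 tick(2): ref=14.0000 raw=[15.4000 17.5000 12.6000 15.0000]
After op 5 tick(2): ref=16.0000 raw=[17.6000 20.0000 14.4000 18.0000]
After op 6 tick(4): ref=20.0000 raw=[22.0000 25.0000 18.0000 24.0000]
Drift of clock 2 after op 6: 18.0000 - 20.0000 = -2.0000

Answer: -2.0000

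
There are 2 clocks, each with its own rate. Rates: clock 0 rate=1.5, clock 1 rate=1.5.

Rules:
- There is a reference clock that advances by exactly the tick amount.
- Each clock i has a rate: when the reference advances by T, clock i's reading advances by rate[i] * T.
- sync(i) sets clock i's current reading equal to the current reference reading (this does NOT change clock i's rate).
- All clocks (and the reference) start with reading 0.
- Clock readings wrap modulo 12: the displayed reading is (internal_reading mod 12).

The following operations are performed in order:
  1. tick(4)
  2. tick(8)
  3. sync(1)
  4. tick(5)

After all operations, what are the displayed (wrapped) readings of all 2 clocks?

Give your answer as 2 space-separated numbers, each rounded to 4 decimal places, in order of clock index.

After op 1 tick(4): ref=4.0000 raw=[6.0000 6.0000]
After op 2 tick(8): ref=12.0000 raw=[18.0000 18.0000]
After op 3 sync(1): ref=12.0000 raw=[18.0000 12.0000]
After op 4 tick(5): ref=17.0000 raw=[25.5000 19.5000]
Wrap final raw readings (mod 12): 25.5000 mod 12 = 1.5000; 19.5000 mod 12 = 7.5000

Answer: 1.5000 7.5000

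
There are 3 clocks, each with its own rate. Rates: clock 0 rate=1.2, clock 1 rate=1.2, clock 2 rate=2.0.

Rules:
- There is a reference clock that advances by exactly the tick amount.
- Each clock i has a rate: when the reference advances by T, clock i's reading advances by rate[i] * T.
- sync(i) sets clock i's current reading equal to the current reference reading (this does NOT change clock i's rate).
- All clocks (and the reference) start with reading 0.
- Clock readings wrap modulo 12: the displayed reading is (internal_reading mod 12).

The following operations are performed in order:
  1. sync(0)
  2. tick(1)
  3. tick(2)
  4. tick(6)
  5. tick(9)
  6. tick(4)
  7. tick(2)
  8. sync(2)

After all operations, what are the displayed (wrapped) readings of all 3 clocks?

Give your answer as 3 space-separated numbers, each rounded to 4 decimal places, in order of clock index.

After op 1 sync(0): ref=0.0000 raw=[0.0000 0.0000 0.0000]
After op 2 tick(1): ref=1.0000 raw=[1.2000 1.2000 2.0000]
After op 3 tick(2): ref=3.0000 raw=[3.6000 3.6000 6.0000]
After op 4 tick(6): ref=9.0000 raw=[10.8000 10.8000 18.0000]
After op 5 tick(9): ref=18.0000 raw=[21.6000 21.6000 36.0000]
After op 6 tick(4): ref=22.0000 raw=[26.4000 26.4000 44.0000]
After op 7 tick(2): ref=24.0000 raw=[28.8000 28.8000 48.0000]
After op 8 sync(2): ref=24.0000 raw=[28.8000 28.8000 24.0000]
Wrap final raw readings (mod 12): 28.8000 mod 12 = 4.8000; 28.8000 mod 12 = 4.8000; 24.0000 mod 12 = 0.0000

Answer: 4.8000 4.8000 0.0000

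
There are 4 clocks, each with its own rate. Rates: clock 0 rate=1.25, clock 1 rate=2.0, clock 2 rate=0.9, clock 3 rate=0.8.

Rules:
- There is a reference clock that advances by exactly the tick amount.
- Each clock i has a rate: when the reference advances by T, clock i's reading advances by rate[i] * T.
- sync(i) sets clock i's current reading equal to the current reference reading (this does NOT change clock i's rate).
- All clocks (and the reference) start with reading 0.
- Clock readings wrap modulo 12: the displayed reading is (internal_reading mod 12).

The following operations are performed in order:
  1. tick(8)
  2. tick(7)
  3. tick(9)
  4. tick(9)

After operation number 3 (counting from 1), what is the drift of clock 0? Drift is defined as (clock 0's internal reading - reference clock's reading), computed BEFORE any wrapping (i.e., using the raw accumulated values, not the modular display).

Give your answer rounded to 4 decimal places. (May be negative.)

Answer: 6.0000

Derivation:
After op 1 tick(8): ref=8.0000 raw=[10.0000 16.0000 7.2000 6.4000]
After op 2 tick(7): ref=15.0000 raw=[18.7500 30.0000 13.5000 12.0000]
After op 3 tick(9): ref=24.0000 raw=[30.0000 48.0000 21.6000 19.2000]
Drift of clock 0 after op 3: 30.0000 - 24.0000 = 6.0000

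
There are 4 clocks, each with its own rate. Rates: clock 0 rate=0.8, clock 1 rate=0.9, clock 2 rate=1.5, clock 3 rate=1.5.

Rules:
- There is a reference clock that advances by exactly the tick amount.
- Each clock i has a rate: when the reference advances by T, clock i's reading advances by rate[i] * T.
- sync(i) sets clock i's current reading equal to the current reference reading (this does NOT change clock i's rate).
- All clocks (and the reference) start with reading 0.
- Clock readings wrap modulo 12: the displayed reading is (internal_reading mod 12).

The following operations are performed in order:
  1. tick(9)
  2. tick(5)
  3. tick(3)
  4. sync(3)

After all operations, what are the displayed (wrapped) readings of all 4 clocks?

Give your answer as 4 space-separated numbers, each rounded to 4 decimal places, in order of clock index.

After op 1 tick(9): ref=9.0000 raw=[7.2000 8.1000 13.5000 13.5000]
After op 2 tick(5): ref=14.0000 raw=[11.2000 12.6000 21.0000 21.0000]
After op 3 tick(3): ref=17.0000 raw=[13.6000 15.3000 25.5000 25.5000]
After op 4 sync(3): ref=17.0000 raw=[13.6000 15.3000 25.5000 17.0000]
Wrap final raw readings (mod 12): 13.6000 mod 12 = 1.6000; 15.3000 mod 12 = 3.3000; 25.5000 mod 12 = 1.5000; 17.0000 mod 12 = 5.0000

Answer: 1.6000 3.3000 1.5000 5.0000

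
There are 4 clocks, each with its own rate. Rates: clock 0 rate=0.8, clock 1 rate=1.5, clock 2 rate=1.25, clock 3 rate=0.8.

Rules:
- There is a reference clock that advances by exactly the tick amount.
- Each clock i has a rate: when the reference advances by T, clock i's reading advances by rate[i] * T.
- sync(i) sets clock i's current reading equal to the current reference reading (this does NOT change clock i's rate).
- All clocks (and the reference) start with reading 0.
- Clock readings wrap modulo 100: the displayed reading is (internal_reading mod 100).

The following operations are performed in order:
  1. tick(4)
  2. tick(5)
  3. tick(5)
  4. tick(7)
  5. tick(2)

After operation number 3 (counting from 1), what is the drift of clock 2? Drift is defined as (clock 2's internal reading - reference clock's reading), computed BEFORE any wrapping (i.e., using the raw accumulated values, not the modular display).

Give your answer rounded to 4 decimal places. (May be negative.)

Answer: 3.5000

Derivation:
After op 1 tick(4): ref=4.0000 raw=[3.2000 6.0000 5.0000 3.2000]
After op 2 tick(5): ref=9.0000 raw=[7.2000 13.5000 11.2500 7.2000]
After op 3 tick(5): ref=14.0000 raw=[11.2000 21.0000 17.5000 11.2000]
Drift of clock 2 after op 3: 17.5000 - 14.0000 = 3.5000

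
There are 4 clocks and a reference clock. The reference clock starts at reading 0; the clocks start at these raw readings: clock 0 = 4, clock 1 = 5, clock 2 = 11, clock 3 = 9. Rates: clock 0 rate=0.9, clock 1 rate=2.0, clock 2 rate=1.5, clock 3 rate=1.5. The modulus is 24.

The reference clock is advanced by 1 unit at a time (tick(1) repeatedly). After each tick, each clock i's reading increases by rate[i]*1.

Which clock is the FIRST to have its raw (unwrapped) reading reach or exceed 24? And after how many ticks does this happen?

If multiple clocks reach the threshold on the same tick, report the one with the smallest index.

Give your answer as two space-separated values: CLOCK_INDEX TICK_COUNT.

clock 0: start=4, rate=0.9, needs 24-4 = 20; ticks = ceil(20/0.9) = ceil(22.2222) = 23; reading at tick 23 = 4 + 0.9*23 = 24.7000
clock 1: start=5, rate=2.0, needs 24-5 = 19; ticks = ceil(19/2.0) = ceil(9.5000) = 10; reading at tick 10 = 5 + 2.0*10 = 25.0000
clock 2: start=11, rate=1.5, needs 24-11 = 13; ticks = ceil(13/1.5) = ceil(8.6667) = 9; reading at tick 9 = 11 + 1.5*9 = 24.5000
clock 3: start=9, rate=1.5, needs 24-9 = 15; ticks = ceil(15/1.5) = ceil(10.0000) = 10; reading at tick 10 = 9 + 1.5*10 = 24.0000
Minimum tick count = 9; winners = [2]; smallest index = 2

Answer: 2 9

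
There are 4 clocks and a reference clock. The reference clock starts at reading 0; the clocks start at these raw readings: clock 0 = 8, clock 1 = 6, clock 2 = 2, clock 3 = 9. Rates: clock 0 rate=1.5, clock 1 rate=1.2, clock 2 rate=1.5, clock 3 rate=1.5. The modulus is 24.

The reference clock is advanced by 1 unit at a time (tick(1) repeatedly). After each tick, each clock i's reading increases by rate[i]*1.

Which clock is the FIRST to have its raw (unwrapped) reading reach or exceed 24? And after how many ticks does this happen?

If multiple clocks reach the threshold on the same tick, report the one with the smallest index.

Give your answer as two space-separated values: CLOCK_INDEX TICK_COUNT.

Answer: 3 10

Derivation:
clock 0: start=8, rate=1.5, needs 24-8 = 16; ticks = ceil(16/1.5) = ceil(10.6667) = 11; reading at tick 11 = 8 + 1.5*11 = 24.5000
clock 1: start=6, rate=1.2, needs 24-6 = 18; ticks = ceil(18/1.2) = ceil(15.0000) = 15; reading at tick 15 = 6 + 1.2*15 = 24.0000
clock 2: start=2, rate=1.5, needs 24-2 = 22; ticks = ceil(22/1.5) = ceil(14.6667) = 15; reading at tick 15 = 2 + 1.5*15 = 24.5000
clock 3: start=9, rate=1.5, needs 24-9 = 15; ticks = ceil(15/1.5) = ceil(10.0000) = 10; reading at tick 10 = 9 + 1.5*10 = 24.0000
Minimum tick count = 10; winners = [3]; smallest index = 3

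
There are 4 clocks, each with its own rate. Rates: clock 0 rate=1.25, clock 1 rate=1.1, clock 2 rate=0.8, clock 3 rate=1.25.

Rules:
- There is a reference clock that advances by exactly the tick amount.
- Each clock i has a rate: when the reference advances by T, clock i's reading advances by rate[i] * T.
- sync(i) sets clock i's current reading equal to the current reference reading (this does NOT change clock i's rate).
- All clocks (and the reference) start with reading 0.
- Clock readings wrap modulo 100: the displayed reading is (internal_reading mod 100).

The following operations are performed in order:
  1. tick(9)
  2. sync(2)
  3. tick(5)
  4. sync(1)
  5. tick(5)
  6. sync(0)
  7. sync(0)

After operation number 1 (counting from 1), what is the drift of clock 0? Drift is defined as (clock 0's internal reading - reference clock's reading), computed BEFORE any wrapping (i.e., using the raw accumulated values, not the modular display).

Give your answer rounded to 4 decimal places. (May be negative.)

Answer: 2.2500

Derivation:
After op 1 tick(9): ref=9.0000 raw=[11.2500 9.9000 7.2000 11.2500]
Drift of clock 0 after op 1: 11.2500 - 9.0000 = 2.2500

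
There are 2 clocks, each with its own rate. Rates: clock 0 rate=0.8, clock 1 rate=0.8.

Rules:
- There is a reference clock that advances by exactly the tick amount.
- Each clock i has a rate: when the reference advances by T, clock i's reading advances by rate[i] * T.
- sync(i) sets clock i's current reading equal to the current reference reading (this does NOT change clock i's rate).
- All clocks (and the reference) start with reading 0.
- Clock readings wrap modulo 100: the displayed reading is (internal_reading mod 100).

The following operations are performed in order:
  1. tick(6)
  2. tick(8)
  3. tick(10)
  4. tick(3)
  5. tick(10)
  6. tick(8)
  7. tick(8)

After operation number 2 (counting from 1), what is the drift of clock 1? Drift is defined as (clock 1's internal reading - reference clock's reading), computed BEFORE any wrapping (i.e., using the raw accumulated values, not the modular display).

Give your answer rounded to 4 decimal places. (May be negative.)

Answer: -2.8000

Derivation:
After op 1 tick(6): ref=6.0000 raw=[4.8000 4.8000]
After op 2 tick(8): ref=14.0000 raw=[11.2000 11.2000]
Drift of clock 1 after op 2: 11.2000 - 14.0000 = -2.8000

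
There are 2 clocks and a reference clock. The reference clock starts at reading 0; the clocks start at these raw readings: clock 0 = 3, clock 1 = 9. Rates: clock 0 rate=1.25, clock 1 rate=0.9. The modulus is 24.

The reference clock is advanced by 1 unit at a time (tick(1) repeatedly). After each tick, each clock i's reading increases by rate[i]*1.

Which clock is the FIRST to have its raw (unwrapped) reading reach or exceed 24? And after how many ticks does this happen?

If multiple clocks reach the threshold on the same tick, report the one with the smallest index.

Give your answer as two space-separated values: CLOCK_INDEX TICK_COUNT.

Answer: 0 17

Derivation:
clock 0: start=3, rate=1.25, needs 24-3 = 21; ticks = ceil(21/1.25) = ceil(16.8000) = 17; reading at tick 17 = 3 + 1.25*17 = 24.2500
clock 1: start=9, rate=0.9, needs 24-9 = 15; ticks = ceil(15/0.9) = ceil(16.6667) = 17; reading at tick 17 = 9 + 0.9*17 = 24.3000
Minimum tick count = 17; winners = [0, 1]; smallest index = 0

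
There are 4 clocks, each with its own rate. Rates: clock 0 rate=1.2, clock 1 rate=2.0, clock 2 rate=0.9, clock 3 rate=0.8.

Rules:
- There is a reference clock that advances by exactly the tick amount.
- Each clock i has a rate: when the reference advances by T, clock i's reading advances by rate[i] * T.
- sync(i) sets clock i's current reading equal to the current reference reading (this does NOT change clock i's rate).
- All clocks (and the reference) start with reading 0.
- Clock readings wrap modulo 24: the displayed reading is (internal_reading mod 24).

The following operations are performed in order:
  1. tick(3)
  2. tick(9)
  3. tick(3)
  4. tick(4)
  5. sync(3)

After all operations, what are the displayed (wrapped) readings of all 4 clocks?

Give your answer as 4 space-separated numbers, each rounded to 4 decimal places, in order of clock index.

After op 1 tick(3): ref=3.0000 raw=[3.6000 6.0000 2.7000 2.4000]
After op 2 tick(9): ref=12.0000 raw=[14.4000 24.0000 10.8000 9.6000]
After op 3 tick(3): ref=15.0000 raw=[18.0000 30.0000 13.5000 12.0000]
After op 4 tick(4): ref=19.0000 raw=[22.8000 38.0000 17.1000 15.2000]
After op 5 sync(3): ref=19.0000 raw=[22.8000 38.0000 17.1000 19.0000]
Wrap final raw readings (mod 24): 22.8000 mod 24 = 22.8000; 38.0000 mod 24 = 14.0000; 17.1000 mod 24 = 17.1000; 19.0000 mod 24 = 19.0000

Answer: 22.8000 14.0000 17.1000 19.0000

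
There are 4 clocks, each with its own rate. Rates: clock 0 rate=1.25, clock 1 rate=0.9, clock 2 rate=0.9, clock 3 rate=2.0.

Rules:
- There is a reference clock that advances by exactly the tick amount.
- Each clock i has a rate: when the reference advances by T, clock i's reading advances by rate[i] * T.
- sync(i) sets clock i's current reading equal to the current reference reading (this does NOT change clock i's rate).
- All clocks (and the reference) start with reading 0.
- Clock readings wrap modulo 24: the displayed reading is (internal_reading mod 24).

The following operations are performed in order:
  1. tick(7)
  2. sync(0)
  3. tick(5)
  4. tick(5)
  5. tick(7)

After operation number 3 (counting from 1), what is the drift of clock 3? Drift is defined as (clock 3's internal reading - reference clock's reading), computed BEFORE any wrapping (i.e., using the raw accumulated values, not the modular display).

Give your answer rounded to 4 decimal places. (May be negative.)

Answer: 12.0000

Derivation:
After op 1 tick(7): ref=7.0000 raw=[8.7500 6.3000 6.3000 14.0000]
After op 2 sync(0): ref=7.0000 raw=[7.0000 6.3000 6.3000 14.0000]
After op 3 tick(5): ref=12.0000 raw=[13.2500 10.8000 10.8000 24.0000]
Drift of clock 3 after op 3: 24.0000 - 12.0000 = 12.0000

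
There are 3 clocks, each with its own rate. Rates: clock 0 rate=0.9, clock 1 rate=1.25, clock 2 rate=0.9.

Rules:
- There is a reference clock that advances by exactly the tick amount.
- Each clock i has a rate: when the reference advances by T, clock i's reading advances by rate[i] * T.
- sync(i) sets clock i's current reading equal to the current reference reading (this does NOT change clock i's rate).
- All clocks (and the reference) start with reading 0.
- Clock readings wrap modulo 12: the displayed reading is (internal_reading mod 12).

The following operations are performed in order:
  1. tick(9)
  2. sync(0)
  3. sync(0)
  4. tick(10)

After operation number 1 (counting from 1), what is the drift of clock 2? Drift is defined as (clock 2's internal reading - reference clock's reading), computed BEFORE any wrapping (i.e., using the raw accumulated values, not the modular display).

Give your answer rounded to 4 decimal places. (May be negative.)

After op 1 tick(9): ref=9.0000 raw=[8.1000 11.2500 8.1000]
Drift of clock 2 after op 1: 8.1000 - 9.0000 = -0.9000

Answer: -0.9000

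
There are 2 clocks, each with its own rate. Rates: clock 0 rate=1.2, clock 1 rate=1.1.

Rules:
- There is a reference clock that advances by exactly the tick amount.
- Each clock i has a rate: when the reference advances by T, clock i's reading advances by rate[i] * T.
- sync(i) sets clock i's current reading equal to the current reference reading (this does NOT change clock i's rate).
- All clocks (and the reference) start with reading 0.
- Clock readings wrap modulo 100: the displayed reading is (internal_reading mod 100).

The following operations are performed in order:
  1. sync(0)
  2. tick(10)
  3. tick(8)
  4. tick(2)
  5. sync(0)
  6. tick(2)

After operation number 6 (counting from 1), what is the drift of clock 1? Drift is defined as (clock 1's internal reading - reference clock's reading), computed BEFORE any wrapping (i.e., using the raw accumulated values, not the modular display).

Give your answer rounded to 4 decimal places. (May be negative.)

After op 1 sync(0): ref=0.0000 raw=[0.0000 0.0000]
After op 2 tick(10): ref=10.0000 raw=[12.0000 11.0000]
After op 3 tick(8): ref=18.0000 raw=[21.6000 19.8000]
After op 4 tick(2): ref=20.0000 raw=[24.0000 22.0000]
After op 5 sync(0): ref=20.0000 raw=[20.0000 22.0000]
After op 6 tick(2): ref=22.0000 raw=[22.4000 24.2000]
Drift of clock 1 after op 6: 24.2000 - 22.0000 = 2.2000

Answer: 2.2000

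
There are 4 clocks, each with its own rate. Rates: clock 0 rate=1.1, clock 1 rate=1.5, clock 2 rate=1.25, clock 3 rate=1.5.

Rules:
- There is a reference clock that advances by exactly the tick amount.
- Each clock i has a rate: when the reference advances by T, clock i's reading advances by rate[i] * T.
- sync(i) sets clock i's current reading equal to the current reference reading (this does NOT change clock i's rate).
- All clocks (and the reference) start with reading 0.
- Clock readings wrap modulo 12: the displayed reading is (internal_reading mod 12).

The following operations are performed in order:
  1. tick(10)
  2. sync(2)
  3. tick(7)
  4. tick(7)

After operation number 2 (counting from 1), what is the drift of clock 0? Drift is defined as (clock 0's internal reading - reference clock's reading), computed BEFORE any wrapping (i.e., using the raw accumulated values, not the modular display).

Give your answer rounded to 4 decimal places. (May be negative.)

After op 1 tick(10): ref=10.0000 raw=[11.0000 15.0000 12.5000 15.0000]
After op 2 sync(2): ref=10.0000 raw=[11.0000 15.0000 10.0000 15.0000]
Drift of clock 0 after op 2: 11.0000 - 10.0000 = 1.0000

Answer: 1.0000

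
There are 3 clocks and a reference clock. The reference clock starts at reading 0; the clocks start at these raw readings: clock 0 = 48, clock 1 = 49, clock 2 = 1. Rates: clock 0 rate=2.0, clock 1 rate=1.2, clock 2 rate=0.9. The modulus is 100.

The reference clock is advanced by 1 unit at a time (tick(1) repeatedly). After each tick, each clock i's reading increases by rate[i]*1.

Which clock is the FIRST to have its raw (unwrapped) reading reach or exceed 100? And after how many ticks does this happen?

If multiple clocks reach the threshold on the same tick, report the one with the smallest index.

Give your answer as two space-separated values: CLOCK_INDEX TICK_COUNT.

Answer: 0 26

Derivation:
clock 0: start=48, rate=2.0, needs 100-48 = 52; ticks = ceil(52/2.0) = ceil(26.0000) = 26; reading at tick 26 = 48 + 2.0*26 = 100.0000
clock 1: start=49, rate=1.2, needs 100-49 = 51; ticks = ceil(51/1.2) = ceil(42.5000) = 43; reading at tick 43 = 49 + 1.2*43 = 100.6000
clock 2: start=1, rate=0.9, needs 100-1 = 99; ticks = ceil(99/0.9) = ceil(110.0000) = 110; reading at tick 110 = 1 + 0.9*110 = 100.0000
Minimum tick count = 26; winners = [0]; smallest index = 0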